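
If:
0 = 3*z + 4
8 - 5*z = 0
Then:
No Solution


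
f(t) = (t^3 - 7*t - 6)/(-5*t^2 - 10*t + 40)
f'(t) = (10*t + 10)*(t^3 - 7*t - 6)/(-5*t^2 - 10*t + 40)^2 + (3*t^2 - 7)/(-5*t^2 - 10*t + 40)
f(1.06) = -0.51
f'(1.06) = -0.60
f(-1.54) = 0.03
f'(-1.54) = -0.00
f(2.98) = 0.01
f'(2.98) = -0.59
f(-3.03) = -0.52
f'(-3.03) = 1.27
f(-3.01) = -0.49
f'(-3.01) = 1.21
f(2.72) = 0.20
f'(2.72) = -0.94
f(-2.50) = -0.12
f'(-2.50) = 0.40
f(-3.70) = -3.60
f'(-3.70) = 15.34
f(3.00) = 0.00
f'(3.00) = -0.57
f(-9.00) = 2.44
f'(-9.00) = -0.15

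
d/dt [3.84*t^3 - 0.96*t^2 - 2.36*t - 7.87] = 11.52*t^2 - 1.92*t - 2.36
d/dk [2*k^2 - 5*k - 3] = 4*k - 5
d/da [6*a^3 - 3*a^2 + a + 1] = 18*a^2 - 6*a + 1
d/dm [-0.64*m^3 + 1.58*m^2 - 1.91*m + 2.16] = -1.92*m^2 + 3.16*m - 1.91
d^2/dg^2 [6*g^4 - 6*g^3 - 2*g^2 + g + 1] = 72*g^2 - 36*g - 4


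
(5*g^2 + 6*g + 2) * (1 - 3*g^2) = -15*g^4 - 18*g^3 - g^2 + 6*g + 2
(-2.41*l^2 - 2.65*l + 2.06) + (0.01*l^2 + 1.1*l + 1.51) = -2.4*l^2 - 1.55*l + 3.57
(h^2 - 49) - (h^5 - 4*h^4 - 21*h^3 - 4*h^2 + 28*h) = -h^5 + 4*h^4 + 21*h^3 + 5*h^2 - 28*h - 49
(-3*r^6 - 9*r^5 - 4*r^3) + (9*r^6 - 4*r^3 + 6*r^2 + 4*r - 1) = 6*r^6 - 9*r^5 - 8*r^3 + 6*r^2 + 4*r - 1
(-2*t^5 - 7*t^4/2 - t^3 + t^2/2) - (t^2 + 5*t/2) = -2*t^5 - 7*t^4/2 - t^3 - t^2/2 - 5*t/2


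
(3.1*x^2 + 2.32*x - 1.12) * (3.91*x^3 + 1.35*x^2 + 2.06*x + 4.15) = 12.121*x^5 + 13.2562*x^4 + 5.1388*x^3 + 16.1322*x^2 + 7.3208*x - 4.648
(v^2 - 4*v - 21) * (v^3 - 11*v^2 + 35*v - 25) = v^5 - 15*v^4 + 58*v^3 + 66*v^2 - 635*v + 525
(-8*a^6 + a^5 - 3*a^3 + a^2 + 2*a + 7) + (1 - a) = -8*a^6 + a^5 - 3*a^3 + a^2 + a + 8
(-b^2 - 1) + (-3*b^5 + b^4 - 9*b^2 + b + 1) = -3*b^5 + b^4 - 10*b^2 + b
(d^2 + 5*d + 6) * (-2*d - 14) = -2*d^3 - 24*d^2 - 82*d - 84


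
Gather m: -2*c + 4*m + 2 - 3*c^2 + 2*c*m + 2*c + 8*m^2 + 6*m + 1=-3*c^2 + 8*m^2 + m*(2*c + 10) + 3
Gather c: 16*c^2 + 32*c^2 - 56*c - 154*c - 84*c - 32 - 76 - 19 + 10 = 48*c^2 - 294*c - 117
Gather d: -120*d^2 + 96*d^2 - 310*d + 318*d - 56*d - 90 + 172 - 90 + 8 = -24*d^2 - 48*d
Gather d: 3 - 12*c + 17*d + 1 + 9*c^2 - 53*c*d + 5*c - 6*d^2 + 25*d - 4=9*c^2 - 7*c - 6*d^2 + d*(42 - 53*c)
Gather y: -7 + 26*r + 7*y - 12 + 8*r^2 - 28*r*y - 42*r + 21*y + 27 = 8*r^2 - 16*r + y*(28 - 28*r) + 8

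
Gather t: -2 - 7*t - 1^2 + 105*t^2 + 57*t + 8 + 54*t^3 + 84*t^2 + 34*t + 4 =54*t^3 + 189*t^2 + 84*t + 9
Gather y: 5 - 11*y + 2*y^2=2*y^2 - 11*y + 5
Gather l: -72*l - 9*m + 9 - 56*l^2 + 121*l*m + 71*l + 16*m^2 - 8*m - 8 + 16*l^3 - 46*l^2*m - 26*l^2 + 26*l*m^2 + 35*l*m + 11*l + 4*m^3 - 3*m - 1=16*l^3 + l^2*(-46*m - 82) + l*(26*m^2 + 156*m + 10) + 4*m^3 + 16*m^2 - 20*m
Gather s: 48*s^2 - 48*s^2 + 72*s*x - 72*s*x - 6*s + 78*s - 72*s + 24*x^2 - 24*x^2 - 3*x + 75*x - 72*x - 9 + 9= 0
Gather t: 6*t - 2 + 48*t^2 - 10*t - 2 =48*t^2 - 4*t - 4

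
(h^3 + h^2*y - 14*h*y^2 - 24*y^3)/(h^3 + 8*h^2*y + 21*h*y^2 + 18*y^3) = (h - 4*y)/(h + 3*y)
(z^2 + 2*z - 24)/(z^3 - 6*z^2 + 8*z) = (z + 6)/(z*(z - 2))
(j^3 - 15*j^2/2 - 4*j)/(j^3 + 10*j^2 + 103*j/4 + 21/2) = 2*j*(j - 8)/(2*j^2 + 19*j + 42)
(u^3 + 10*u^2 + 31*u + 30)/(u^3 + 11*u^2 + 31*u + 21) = (u^2 + 7*u + 10)/(u^2 + 8*u + 7)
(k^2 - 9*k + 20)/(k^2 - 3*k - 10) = (k - 4)/(k + 2)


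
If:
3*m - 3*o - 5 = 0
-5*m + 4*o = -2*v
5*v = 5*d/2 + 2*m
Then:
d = 2*v/5 + 16/3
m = 2*v - 20/3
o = 2*v - 25/3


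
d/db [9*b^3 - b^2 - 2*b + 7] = 27*b^2 - 2*b - 2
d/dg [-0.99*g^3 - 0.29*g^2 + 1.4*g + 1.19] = -2.97*g^2 - 0.58*g + 1.4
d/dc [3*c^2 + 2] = 6*c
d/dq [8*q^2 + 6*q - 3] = 16*q + 6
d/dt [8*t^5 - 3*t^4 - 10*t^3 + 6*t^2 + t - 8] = 40*t^4 - 12*t^3 - 30*t^2 + 12*t + 1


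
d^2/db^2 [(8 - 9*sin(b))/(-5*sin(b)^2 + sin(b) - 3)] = (-225*sin(b)^5 + 755*sin(b)^4 + 1140*sin(b)^3 - 1699*sin(b)^2 - 627*sin(b) + 278)/(5*sin(b)^2 - sin(b) + 3)^3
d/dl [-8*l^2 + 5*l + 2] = 5 - 16*l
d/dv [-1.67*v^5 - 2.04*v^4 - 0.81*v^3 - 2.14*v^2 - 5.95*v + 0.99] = -8.35*v^4 - 8.16*v^3 - 2.43*v^2 - 4.28*v - 5.95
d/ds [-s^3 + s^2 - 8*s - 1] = -3*s^2 + 2*s - 8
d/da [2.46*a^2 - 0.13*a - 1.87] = 4.92*a - 0.13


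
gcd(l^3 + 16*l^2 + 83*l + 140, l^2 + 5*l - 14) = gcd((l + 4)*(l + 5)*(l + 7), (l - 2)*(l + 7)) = l + 7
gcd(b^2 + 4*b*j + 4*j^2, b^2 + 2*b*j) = b + 2*j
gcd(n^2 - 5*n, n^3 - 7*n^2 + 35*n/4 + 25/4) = n - 5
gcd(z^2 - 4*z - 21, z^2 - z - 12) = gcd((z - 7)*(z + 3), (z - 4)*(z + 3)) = z + 3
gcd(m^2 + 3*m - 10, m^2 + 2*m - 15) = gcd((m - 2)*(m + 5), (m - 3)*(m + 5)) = m + 5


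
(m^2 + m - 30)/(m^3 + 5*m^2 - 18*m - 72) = (m - 5)/(m^2 - m - 12)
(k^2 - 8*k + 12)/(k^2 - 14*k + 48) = (k - 2)/(k - 8)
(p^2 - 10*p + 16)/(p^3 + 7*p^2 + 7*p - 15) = (p^2 - 10*p + 16)/(p^3 + 7*p^2 + 7*p - 15)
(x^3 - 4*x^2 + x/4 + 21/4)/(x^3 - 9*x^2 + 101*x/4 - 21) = (x + 1)/(x - 4)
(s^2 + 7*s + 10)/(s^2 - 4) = (s + 5)/(s - 2)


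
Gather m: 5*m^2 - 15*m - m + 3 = 5*m^2 - 16*m + 3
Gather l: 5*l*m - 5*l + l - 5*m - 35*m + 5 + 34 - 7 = l*(5*m - 4) - 40*m + 32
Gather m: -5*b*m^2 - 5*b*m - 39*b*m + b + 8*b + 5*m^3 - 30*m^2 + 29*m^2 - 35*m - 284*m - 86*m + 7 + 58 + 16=9*b + 5*m^3 + m^2*(-5*b - 1) + m*(-44*b - 405) + 81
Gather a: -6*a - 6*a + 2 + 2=4 - 12*a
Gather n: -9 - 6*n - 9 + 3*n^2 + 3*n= 3*n^2 - 3*n - 18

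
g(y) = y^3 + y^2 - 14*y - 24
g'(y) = 3*y^2 + 2*y - 14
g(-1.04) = -9.48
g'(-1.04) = -12.84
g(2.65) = -35.47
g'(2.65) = 12.37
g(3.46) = -19.05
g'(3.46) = 28.83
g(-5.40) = -76.70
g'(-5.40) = 62.68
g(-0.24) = -20.60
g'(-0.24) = -14.31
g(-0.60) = -15.46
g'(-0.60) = -14.12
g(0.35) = -28.73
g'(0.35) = -12.93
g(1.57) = -39.65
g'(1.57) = -3.47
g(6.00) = 144.00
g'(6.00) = 106.00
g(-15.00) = -2964.00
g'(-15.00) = 631.00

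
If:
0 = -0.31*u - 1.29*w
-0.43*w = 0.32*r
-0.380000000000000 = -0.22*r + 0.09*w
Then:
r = 1.32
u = 4.10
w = -0.99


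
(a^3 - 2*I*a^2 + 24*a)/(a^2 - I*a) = (a^2 - 2*I*a + 24)/(a - I)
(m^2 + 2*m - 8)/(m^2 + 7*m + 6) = (m^2 + 2*m - 8)/(m^2 + 7*m + 6)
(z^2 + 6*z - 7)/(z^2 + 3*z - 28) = (z - 1)/(z - 4)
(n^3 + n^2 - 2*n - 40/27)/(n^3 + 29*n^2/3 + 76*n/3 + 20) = (9*n^2 - 6*n - 8)/(9*(n^2 + 8*n + 12))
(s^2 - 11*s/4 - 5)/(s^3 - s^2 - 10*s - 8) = (s + 5/4)/(s^2 + 3*s + 2)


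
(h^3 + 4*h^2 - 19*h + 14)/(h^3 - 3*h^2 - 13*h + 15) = (h^2 + 5*h - 14)/(h^2 - 2*h - 15)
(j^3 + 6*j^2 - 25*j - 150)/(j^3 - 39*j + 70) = (j^2 + 11*j + 30)/(j^2 + 5*j - 14)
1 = 1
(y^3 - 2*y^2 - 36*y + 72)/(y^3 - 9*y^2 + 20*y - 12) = (y + 6)/(y - 1)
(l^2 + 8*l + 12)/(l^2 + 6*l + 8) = (l + 6)/(l + 4)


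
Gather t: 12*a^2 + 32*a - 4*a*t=12*a^2 - 4*a*t + 32*a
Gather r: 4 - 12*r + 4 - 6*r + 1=9 - 18*r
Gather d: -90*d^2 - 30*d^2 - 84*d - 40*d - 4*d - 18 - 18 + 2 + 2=-120*d^2 - 128*d - 32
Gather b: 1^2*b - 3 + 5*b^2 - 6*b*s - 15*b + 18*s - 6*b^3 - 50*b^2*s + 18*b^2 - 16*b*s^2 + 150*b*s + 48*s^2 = -6*b^3 + b^2*(23 - 50*s) + b*(-16*s^2 + 144*s - 14) + 48*s^2 + 18*s - 3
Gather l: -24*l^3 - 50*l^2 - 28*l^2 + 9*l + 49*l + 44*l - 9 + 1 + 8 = -24*l^3 - 78*l^2 + 102*l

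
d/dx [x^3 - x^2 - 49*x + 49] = 3*x^2 - 2*x - 49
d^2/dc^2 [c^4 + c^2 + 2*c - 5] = 12*c^2 + 2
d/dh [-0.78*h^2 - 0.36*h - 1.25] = -1.56*h - 0.36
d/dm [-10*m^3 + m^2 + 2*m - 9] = -30*m^2 + 2*m + 2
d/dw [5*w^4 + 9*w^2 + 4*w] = 20*w^3 + 18*w + 4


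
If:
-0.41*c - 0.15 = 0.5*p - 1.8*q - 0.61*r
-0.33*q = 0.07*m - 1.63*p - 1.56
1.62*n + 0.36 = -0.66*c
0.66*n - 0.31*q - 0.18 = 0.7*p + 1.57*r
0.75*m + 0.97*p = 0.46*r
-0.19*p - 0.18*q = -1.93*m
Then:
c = 5.58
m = 0.09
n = -2.50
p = -0.63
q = 1.58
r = -1.19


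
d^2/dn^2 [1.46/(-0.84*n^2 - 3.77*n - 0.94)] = (2.060352*n^2 + 9.247056*n - 1.46*(1.68*n + 3.77)*(3.36*n + 7.54) + 2.305632)/(0.84*n^2 + 3.77*n + 0.94)^3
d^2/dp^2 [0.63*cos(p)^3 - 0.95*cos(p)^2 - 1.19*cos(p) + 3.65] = 0.7175*cos(p) + 1.9*cos(2*p) - 1.4175*cos(3*p)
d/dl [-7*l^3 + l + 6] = 1 - 21*l^2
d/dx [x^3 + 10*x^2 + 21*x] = 3*x^2 + 20*x + 21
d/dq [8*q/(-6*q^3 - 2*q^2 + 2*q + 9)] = 8*(12*q^3 + 2*q^2 + 9)/(36*q^6 + 24*q^5 - 20*q^4 - 116*q^3 - 32*q^2 + 36*q + 81)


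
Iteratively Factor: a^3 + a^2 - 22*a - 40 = (a - 5)*(a^2 + 6*a + 8) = (a - 5)*(a + 2)*(a + 4)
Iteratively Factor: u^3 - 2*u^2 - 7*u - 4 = (u + 1)*(u^2 - 3*u - 4) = (u + 1)^2*(u - 4)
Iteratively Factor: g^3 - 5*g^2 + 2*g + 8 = (g - 2)*(g^2 - 3*g - 4) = (g - 4)*(g - 2)*(g + 1)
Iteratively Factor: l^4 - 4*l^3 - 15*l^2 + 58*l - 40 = (l - 1)*(l^3 - 3*l^2 - 18*l + 40) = (l - 5)*(l - 1)*(l^2 + 2*l - 8) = (l - 5)*(l - 2)*(l - 1)*(l + 4)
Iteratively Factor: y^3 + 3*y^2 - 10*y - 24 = (y + 4)*(y^2 - y - 6) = (y + 2)*(y + 4)*(y - 3)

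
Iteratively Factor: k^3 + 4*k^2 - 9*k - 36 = (k - 3)*(k^2 + 7*k + 12) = (k - 3)*(k + 3)*(k + 4)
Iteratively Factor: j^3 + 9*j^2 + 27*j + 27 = (j + 3)*(j^2 + 6*j + 9) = (j + 3)^2*(j + 3)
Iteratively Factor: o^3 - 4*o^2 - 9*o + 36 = (o + 3)*(o^2 - 7*o + 12) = (o - 4)*(o + 3)*(o - 3)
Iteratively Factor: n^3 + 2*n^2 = (n)*(n^2 + 2*n) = n^2*(n + 2)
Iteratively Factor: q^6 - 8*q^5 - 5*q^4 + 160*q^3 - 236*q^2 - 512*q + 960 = (q - 5)*(q^5 - 3*q^4 - 20*q^3 + 60*q^2 + 64*q - 192) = (q - 5)*(q - 2)*(q^4 - q^3 - 22*q^2 + 16*q + 96) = (q - 5)*(q - 2)*(q + 4)*(q^3 - 5*q^2 - 2*q + 24) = (q - 5)*(q - 3)*(q - 2)*(q + 4)*(q^2 - 2*q - 8) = (q - 5)*(q - 3)*(q - 2)*(q + 2)*(q + 4)*(q - 4)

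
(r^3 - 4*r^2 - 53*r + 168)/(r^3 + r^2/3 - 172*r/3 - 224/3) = 3*(r - 3)/(3*r + 4)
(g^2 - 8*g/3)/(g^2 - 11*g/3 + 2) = g*(3*g - 8)/(3*g^2 - 11*g + 6)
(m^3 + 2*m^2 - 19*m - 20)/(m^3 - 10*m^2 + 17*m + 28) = (m + 5)/(m - 7)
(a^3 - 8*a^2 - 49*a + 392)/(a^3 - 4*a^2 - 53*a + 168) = (a - 7)/(a - 3)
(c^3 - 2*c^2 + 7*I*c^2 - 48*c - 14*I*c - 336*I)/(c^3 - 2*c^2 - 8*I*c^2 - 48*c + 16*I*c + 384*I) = (c + 7*I)/(c - 8*I)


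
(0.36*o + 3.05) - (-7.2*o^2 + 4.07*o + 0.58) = 7.2*o^2 - 3.71*o + 2.47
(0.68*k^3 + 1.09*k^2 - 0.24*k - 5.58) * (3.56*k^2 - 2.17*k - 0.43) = 2.4208*k^5 + 2.4048*k^4 - 3.5121*k^3 - 19.8127*k^2 + 12.2118*k + 2.3994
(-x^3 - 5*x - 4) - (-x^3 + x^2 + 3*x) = -x^2 - 8*x - 4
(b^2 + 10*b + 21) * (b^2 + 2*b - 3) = b^4 + 12*b^3 + 38*b^2 + 12*b - 63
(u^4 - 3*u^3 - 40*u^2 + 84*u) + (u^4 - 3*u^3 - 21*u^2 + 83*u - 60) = 2*u^4 - 6*u^3 - 61*u^2 + 167*u - 60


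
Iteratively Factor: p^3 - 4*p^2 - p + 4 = (p - 1)*(p^2 - 3*p - 4) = (p - 1)*(p + 1)*(p - 4)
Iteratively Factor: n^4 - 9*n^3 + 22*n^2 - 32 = (n - 2)*(n^3 - 7*n^2 + 8*n + 16) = (n - 2)*(n + 1)*(n^2 - 8*n + 16) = (n - 4)*(n - 2)*(n + 1)*(n - 4)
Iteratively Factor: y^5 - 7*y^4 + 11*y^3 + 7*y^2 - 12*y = (y - 3)*(y^4 - 4*y^3 - y^2 + 4*y) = (y - 3)*(y - 1)*(y^3 - 3*y^2 - 4*y) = (y - 3)*(y - 1)*(y + 1)*(y^2 - 4*y) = (y - 4)*(y - 3)*(y - 1)*(y + 1)*(y)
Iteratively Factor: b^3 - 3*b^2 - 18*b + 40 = (b - 5)*(b^2 + 2*b - 8) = (b - 5)*(b - 2)*(b + 4)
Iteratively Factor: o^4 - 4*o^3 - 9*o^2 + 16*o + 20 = (o - 5)*(o^3 + o^2 - 4*o - 4) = (o - 5)*(o + 1)*(o^2 - 4) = (o - 5)*(o - 2)*(o + 1)*(o + 2)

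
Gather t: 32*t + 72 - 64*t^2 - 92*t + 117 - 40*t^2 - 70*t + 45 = -104*t^2 - 130*t + 234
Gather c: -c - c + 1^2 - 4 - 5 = -2*c - 8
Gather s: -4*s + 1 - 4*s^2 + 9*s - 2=-4*s^2 + 5*s - 1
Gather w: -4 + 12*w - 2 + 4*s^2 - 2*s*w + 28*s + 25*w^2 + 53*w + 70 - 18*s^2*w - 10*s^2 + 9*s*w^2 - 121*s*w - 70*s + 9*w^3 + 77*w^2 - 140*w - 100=-6*s^2 - 42*s + 9*w^3 + w^2*(9*s + 102) + w*(-18*s^2 - 123*s - 75) - 36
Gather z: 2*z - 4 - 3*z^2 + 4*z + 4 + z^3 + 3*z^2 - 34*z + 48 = z^3 - 28*z + 48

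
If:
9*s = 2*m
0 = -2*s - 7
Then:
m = -63/4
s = -7/2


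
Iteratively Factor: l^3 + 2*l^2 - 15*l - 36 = (l - 4)*(l^2 + 6*l + 9) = (l - 4)*(l + 3)*(l + 3)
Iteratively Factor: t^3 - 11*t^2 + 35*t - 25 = (t - 5)*(t^2 - 6*t + 5) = (t - 5)*(t - 1)*(t - 5)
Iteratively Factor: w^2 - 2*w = (w - 2)*(w)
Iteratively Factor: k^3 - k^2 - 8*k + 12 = (k - 2)*(k^2 + k - 6) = (k - 2)^2*(k + 3)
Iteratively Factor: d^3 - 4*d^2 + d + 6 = (d - 2)*(d^2 - 2*d - 3) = (d - 3)*(d - 2)*(d + 1)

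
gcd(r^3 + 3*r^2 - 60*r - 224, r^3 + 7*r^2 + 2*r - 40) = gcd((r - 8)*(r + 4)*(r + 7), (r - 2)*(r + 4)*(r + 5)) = r + 4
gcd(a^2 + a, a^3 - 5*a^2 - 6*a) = a^2 + a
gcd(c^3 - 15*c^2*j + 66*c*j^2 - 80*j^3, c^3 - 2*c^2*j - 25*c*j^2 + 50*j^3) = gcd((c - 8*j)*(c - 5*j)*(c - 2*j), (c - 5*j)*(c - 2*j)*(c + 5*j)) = c^2 - 7*c*j + 10*j^2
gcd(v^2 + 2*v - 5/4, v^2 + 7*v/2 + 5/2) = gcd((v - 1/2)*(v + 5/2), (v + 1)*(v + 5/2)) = v + 5/2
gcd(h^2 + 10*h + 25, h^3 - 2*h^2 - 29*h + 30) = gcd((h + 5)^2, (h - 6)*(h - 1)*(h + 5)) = h + 5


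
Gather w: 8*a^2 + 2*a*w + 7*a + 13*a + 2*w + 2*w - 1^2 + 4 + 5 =8*a^2 + 20*a + w*(2*a + 4) + 8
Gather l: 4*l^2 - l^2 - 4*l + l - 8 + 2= 3*l^2 - 3*l - 6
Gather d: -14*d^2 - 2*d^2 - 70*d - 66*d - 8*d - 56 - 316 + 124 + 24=-16*d^2 - 144*d - 224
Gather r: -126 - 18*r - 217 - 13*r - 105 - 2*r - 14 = -33*r - 462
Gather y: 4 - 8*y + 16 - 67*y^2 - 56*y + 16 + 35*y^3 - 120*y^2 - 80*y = 35*y^3 - 187*y^2 - 144*y + 36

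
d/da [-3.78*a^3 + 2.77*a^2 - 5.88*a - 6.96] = -11.34*a^2 + 5.54*a - 5.88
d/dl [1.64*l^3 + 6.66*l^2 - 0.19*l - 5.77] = 4.92*l^2 + 13.32*l - 0.19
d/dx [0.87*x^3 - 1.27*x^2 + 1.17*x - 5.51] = 2.61*x^2 - 2.54*x + 1.17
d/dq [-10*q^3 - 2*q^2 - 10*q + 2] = -30*q^2 - 4*q - 10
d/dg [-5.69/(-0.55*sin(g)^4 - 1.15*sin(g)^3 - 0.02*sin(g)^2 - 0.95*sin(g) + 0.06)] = (-9.6161*sin(g) + 3.1295*sin(3*g) + 9.81525*cos(2*g) - 15.22075)*cos(g)/(0.55*sin(g)^4 + 1.15*sin(g)^3 + 0.02*sin(g)^2 + 0.95*sin(g) - 0.06)^2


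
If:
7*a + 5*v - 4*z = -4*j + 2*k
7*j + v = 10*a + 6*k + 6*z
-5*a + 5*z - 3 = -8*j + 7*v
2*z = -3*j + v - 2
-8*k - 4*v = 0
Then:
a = 848/1415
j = 214/1415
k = 1717/1415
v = -3434/1415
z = -3453/1415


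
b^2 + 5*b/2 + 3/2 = (b + 1)*(b + 3/2)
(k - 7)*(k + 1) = k^2 - 6*k - 7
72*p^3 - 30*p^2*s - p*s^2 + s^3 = (-4*p + s)*(-3*p + s)*(6*p + s)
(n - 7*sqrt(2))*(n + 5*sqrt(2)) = n^2 - 2*sqrt(2)*n - 70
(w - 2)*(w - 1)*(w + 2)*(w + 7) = w^4 + 6*w^3 - 11*w^2 - 24*w + 28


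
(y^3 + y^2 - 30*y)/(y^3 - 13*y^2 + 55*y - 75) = y*(y + 6)/(y^2 - 8*y + 15)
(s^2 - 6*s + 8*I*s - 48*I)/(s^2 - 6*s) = (s + 8*I)/s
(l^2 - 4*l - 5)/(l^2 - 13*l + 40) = (l + 1)/(l - 8)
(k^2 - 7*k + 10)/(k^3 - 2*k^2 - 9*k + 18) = (k - 5)/(k^2 - 9)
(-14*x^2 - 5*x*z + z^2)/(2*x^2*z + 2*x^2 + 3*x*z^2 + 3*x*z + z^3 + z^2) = (-7*x + z)/(x*z + x + z^2 + z)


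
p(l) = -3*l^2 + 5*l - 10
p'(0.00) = 5.00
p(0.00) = -10.00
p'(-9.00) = 59.00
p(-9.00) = -298.00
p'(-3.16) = 23.96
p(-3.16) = -55.76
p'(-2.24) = 18.44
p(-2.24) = -36.25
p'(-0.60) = 8.60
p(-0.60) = -14.08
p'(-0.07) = 5.42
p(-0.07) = -10.36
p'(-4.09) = 29.54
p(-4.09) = -80.63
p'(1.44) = -3.64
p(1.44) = -9.02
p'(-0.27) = 6.62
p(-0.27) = -11.57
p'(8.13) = -43.78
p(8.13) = -167.64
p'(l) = 5 - 6*l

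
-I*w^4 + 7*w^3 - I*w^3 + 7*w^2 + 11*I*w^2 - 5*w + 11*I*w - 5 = (w + I)^2*(w + 5*I)*(-I*w - I)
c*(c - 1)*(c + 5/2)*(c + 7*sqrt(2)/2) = c^4 + 3*c^3/2 + 7*sqrt(2)*c^3/2 - 5*c^2/2 + 21*sqrt(2)*c^2/4 - 35*sqrt(2)*c/4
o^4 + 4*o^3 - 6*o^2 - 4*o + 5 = (o - 1)^2*(o + 1)*(o + 5)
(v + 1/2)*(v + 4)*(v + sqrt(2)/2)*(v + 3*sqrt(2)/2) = v^4 + 2*sqrt(2)*v^3 + 9*v^3/2 + 7*v^2/2 + 9*sqrt(2)*v^2 + 4*sqrt(2)*v + 27*v/4 + 3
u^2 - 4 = (u - 2)*(u + 2)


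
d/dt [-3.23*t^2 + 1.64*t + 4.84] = 1.64 - 6.46*t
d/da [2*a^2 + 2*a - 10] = 4*a + 2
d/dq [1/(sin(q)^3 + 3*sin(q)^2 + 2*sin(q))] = (-6*sin(q) + 3*cos(q)^2 - 5)*cos(q)/((sin(q)^2 + 3*sin(q) + 2)^2*sin(q)^2)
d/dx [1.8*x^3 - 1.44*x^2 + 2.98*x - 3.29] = 5.4*x^2 - 2.88*x + 2.98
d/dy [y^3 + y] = 3*y^2 + 1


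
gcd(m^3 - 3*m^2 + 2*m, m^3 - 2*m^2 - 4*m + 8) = m - 2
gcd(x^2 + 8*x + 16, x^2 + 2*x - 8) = x + 4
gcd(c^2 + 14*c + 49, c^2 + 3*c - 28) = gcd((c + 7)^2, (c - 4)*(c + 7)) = c + 7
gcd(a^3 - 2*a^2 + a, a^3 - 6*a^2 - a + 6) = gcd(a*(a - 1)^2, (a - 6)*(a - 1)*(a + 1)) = a - 1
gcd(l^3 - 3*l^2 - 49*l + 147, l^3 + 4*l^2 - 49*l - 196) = l^2 - 49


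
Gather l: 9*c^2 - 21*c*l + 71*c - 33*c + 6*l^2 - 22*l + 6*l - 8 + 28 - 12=9*c^2 + 38*c + 6*l^2 + l*(-21*c - 16) + 8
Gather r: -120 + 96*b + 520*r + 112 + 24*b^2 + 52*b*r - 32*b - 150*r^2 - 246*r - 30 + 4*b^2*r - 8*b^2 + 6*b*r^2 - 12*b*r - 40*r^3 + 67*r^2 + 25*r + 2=16*b^2 + 64*b - 40*r^3 + r^2*(6*b - 83) + r*(4*b^2 + 40*b + 299) - 36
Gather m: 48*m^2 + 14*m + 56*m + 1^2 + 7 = 48*m^2 + 70*m + 8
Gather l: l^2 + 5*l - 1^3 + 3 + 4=l^2 + 5*l + 6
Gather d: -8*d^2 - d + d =-8*d^2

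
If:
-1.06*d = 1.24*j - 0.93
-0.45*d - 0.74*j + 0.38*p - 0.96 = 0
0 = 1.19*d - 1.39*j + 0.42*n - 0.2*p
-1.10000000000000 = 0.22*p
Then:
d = 18.70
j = -15.24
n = -105.81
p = -5.00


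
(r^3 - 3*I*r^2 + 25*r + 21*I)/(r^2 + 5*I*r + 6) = (r^3 - 3*I*r^2 + 25*r + 21*I)/(r^2 + 5*I*r + 6)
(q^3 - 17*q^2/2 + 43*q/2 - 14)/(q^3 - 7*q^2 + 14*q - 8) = (q - 7/2)/(q - 2)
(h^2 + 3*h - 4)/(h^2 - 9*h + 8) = (h + 4)/(h - 8)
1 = 1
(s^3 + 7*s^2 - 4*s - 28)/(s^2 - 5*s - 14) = (s^2 + 5*s - 14)/(s - 7)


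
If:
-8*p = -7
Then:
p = 7/8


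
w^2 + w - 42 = (w - 6)*(w + 7)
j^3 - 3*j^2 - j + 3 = (j - 3)*(j - 1)*(j + 1)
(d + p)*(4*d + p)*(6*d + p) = 24*d^3 + 34*d^2*p + 11*d*p^2 + p^3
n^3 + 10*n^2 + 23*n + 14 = (n + 1)*(n + 2)*(n + 7)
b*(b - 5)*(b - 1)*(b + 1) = b^4 - 5*b^3 - b^2 + 5*b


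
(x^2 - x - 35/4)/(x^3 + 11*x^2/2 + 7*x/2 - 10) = (x - 7/2)/(x^2 + 3*x - 4)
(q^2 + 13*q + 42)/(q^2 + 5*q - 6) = (q + 7)/(q - 1)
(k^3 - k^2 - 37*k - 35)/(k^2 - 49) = (k^2 + 6*k + 5)/(k + 7)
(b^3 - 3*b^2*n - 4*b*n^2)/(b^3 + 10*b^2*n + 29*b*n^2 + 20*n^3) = b*(b - 4*n)/(b^2 + 9*b*n + 20*n^2)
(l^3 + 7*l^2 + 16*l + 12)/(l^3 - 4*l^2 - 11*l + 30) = (l^2 + 4*l + 4)/(l^2 - 7*l + 10)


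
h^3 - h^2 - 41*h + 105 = (h - 5)*(h - 3)*(h + 7)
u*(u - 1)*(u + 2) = u^3 + u^2 - 2*u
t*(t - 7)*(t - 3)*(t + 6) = t^4 - 4*t^3 - 39*t^2 + 126*t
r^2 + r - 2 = (r - 1)*(r + 2)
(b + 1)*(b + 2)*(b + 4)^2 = b^4 + 11*b^3 + 42*b^2 + 64*b + 32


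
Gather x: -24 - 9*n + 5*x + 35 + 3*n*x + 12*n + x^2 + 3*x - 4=3*n + x^2 + x*(3*n + 8) + 7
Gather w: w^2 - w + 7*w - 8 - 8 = w^2 + 6*w - 16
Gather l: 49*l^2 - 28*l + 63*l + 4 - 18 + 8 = 49*l^2 + 35*l - 6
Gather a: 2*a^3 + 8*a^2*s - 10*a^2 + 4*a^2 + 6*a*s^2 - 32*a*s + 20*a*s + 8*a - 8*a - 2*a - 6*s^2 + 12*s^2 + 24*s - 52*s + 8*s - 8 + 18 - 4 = 2*a^3 + a^2*(8*s - 6) + a*(6*s^2 - 12*s - 2) + 6*s^2 - 20*s + 6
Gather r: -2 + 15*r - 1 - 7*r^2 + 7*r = -7*r^2 + 22*r - 3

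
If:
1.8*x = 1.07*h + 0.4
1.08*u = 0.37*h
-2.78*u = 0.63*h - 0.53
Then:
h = 0.33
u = 0.11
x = 0.42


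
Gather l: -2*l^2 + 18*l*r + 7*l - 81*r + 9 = -2*l^2 + l*(18*r + 7) - 81*r + 9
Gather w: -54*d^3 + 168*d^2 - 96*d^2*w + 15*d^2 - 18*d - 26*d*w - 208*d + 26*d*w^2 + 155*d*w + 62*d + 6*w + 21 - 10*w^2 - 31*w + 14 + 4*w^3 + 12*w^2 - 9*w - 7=-54*d^3 + 183*d^2 - 164*d + 4*w^3 + w^2*(26*d + 2) + w*(-96*d^2 + 129*d - 34) + 28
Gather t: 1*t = t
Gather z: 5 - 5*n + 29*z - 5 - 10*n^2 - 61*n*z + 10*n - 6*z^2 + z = -10*n^2 + 5*n - 6*z^2 + z*(30 - 61*n)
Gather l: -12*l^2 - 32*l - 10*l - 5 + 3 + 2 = -12*l^2 - 42*l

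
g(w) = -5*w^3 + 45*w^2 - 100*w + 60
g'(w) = -15*w^2 + 90*w - 100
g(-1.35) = 289.31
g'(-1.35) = -248.84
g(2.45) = 11.58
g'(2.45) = 30.46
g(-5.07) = 2375.34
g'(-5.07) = -941.87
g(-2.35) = 608.40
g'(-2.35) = -394.34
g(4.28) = 64.31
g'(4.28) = 10.42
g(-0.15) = 76.03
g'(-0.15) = -113.84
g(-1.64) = 367.09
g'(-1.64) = -287.94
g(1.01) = -0.25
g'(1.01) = -24.40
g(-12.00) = 16380.00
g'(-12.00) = -3340.00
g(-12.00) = 16380.00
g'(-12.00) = -3340.00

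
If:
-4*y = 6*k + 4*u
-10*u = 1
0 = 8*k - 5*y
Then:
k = 1/31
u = -1/10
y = 8/155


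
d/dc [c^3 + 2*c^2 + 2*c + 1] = 3*c^2 + 4*c + 2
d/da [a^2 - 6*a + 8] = 2*a - 6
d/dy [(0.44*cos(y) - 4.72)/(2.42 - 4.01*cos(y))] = 17.8624*sin(y)/(4.01*cos(y) - 2.42)^2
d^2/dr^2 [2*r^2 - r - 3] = 4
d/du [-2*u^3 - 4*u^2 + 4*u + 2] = -6*u^2 - 8*u + 4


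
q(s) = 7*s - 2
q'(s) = 7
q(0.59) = 2.13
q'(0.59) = 7.00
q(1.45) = 8.15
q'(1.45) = 7.00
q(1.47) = 8.29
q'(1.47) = 7.00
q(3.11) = 19.77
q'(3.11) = 7.00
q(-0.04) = -2.28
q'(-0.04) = 7.00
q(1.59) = 9.13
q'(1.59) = 7.00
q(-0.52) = -5.64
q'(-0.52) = 7.00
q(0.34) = 0.38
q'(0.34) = 7.00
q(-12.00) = -86.00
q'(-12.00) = 7.00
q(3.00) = 19.00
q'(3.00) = 7.00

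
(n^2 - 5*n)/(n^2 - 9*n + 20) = n/(n - 4)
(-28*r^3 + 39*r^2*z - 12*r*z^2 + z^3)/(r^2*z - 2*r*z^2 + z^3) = (28*r^2 - 11*r*z + z^2)/(z*(-r + z))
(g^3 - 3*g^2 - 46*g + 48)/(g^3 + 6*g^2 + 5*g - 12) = (g^2 - 2*g - 48)/(g^2 + 7*g + 12)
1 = 1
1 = 1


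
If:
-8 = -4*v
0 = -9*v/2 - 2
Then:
No Solution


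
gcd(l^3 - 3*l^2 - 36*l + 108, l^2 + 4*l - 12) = l + 6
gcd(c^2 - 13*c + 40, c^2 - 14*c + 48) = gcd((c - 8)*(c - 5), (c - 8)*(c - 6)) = c - 8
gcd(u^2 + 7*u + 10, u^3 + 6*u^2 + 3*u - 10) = u^2 + 7*u + 10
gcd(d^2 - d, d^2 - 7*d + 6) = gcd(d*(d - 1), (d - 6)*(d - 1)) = d - 1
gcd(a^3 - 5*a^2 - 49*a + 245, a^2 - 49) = a^2 - 49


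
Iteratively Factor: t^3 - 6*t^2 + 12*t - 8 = (t - 2)*(t^2 - 4*t + 4) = (t - 2)^2*(t - 2)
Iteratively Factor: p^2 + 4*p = (p)*(p + 4)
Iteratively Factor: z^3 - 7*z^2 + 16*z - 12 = (z - 3)*(z^2 - 4*z + 4) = (z - 3)*(z - 2)*(z - 2)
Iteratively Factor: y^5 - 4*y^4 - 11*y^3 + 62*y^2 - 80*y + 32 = (y - 4)*(y^4 - 11*y^2 + 18*y - 8) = (y - 4)*(y - 2)*(y^3 + 2*y^2 - 7*y + 4) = (y - 4)*(y - 2)*(y - 1)*(y^2 + 3*y - 4) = (y - 4)*(y - 2)*(y - 1)^2*(y + 4)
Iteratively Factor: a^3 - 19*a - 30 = (a - 5)*(a^2 + 5*a + 6) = (a - 5)*(a + 3)*(a + 2)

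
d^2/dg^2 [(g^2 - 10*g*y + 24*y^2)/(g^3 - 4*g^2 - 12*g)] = 2*(-g^2*(-g^2 + 4*g + 12)^2 + g*(2*(g - 5*y)*(-3*g^2 + 8*g + 12) - (3*g - 4)*(g^2 - 10*g*y + 24*y^2))*(-g^2 + 4*g + 12) - (-3*g^2 + 8*g + 12)^2*(g^2 - 10*g*y + 24*y^2))/(g^3*(-g^2 + 4*g + 12)^3)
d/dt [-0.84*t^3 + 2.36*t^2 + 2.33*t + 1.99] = -2.52*t^2 + 4.72*t + 2.33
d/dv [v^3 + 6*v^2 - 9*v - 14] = 3*v^2 + 12*v - 9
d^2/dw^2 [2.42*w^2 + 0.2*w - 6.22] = 4.84000000000000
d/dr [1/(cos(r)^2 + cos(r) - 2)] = (2*cos(r) + 1)*sin(r)/(cos(r)^2 + cos(r) - 2)^2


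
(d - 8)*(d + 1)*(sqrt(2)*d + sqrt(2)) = sqrt(2)*d^3 - 6*sqrt(2)*d^2 - 15*sqrt(2)*d - 8*sqrt(2)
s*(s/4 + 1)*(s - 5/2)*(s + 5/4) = s^4/4 + 11*s^3/16 - 65*s^2/32 - 25*s/8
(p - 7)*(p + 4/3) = p^2 - 17*p/3 - 28/3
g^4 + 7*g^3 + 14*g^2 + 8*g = g*(g + 1)*(g + 2)*(g + 4)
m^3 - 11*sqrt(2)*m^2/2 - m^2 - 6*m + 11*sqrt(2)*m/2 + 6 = (m - 1)*(m - 6*sqrt(2))*(m + sqrt(2)/2)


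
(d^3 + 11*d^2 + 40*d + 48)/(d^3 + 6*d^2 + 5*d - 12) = (d + 4)/(d - 1)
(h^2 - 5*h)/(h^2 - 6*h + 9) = h*(h - 5)/(h^2 - 6*h + 9)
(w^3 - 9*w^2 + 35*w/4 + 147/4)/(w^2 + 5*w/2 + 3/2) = (2*w^2 - 21*w + 49)/(2*(w + 1))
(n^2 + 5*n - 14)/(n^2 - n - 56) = (n - 2)/(n - 8)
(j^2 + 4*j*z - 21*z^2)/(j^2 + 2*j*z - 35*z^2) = (-j + 3*z)/(-j + 5*z)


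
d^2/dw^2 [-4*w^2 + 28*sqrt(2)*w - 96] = -8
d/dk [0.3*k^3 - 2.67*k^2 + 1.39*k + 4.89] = 0.9*k^2 - 5.34*k + 1.39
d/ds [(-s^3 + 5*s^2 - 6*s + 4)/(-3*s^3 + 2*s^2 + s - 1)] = (13*s^4 - 38*s^3 + 56*s^2 - 26*s + 2)/(9*s^6 - 12*s^5 - 2*s^4 + 10*s^3 - 3*s^2 - 2*s + 1)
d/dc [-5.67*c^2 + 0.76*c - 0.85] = 0.76 - 11.34*c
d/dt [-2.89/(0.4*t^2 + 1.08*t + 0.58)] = (2.312*t + 3.1212)/(0.4*t^2 + 1.08*t + 0.58)^2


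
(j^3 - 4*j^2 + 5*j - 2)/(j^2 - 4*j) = (j^3 - 4*j^2 + 5*j - 2)/(j*(j - 4))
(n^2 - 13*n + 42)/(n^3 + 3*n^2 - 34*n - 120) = (n - 7)/(n^2 + 9*n + 20)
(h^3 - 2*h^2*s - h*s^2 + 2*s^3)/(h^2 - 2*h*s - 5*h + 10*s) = (h^2 - s^2)/(h - 5)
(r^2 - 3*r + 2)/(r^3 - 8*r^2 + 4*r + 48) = (r^2 - 3*r + 2)/(r^3 - 8*r^2 + 4*r + 48)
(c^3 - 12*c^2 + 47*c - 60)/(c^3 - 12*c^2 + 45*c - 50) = (c^2 - 7*c + 12)/(c^2 - 7*c + 10)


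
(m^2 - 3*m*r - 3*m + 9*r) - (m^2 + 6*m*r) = -9*m*r - 3*m + 9*r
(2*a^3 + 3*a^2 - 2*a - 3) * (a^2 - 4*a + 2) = 2*a^5 - 5*a^4 - 10*a^3 + 11*a^2 + 8*a - 6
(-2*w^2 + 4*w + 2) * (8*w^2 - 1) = -16*w^4 + 32*w^3 + 18*w^2 - 4*w - 2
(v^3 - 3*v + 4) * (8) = 8*v^3 - 24*v + 32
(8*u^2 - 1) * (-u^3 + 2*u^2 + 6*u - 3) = -8*u^5 + 16*u^4 + 49*u^3 - 26*u^2 - 6*u + 3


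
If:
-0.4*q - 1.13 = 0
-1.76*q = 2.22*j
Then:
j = 2.24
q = -2.82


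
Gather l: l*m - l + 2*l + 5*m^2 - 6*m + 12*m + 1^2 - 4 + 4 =l*(m + 1) + 5*m^2 + 6*m + 1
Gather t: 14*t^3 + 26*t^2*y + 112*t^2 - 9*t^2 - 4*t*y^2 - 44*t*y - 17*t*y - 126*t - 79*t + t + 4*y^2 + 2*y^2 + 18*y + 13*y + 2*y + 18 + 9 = 14*t^3 + t^2*(26*y + 103) + t*(-4*y^2 - 61*y - 204) + 6*y^2 + 33*y + 27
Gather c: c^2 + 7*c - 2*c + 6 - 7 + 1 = c^2 + 5*c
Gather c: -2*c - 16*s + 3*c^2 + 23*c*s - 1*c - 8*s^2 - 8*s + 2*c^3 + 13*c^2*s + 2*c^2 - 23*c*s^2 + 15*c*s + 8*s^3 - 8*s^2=2*c^3 + c^2*(13*s + 5) + c*(-23*s^2 + 38*s - 3) + 8*s^3 - 16*s^2 - 24*s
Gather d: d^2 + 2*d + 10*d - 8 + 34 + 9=d^2 + 12*d + 35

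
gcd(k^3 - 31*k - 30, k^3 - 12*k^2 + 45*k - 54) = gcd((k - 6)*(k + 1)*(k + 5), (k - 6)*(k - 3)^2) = k - 6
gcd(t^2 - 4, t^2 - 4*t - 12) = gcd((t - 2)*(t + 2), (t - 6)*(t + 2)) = t + 2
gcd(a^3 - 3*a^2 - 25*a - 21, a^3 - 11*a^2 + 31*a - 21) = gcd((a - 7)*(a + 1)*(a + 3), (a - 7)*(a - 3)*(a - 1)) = a - 7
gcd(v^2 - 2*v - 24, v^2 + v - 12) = v + 4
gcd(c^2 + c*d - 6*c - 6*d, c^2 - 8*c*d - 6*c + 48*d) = c - 6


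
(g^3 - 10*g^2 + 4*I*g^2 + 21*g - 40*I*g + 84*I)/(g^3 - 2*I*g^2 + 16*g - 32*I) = (g^2 - 10*g + 21)/(g^2 - 6*I*g - 8)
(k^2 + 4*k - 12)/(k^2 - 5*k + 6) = (k + 6)/(k - 3)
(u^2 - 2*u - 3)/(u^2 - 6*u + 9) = (u + 1)/(u - 3)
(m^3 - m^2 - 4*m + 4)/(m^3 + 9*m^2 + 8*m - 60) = (m^2 + m - 2)/(m^2 + 11*m + 30)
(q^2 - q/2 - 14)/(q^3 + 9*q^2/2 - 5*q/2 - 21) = (q - 4)/(q^2 + q - 6)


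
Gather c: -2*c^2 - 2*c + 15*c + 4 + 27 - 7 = -2*c^2 + 13*c + 24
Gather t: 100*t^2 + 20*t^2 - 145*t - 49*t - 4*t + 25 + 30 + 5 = 120*t^2 - 198*t + 60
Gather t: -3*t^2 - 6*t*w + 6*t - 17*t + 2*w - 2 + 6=-3*t^2 + t*(-6*w - 11) + 2*w + 4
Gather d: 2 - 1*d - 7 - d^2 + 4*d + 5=-d^2 + 3*d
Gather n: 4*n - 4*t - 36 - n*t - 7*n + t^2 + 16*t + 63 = n*(-t - 3) + t^2 + 12*t + 27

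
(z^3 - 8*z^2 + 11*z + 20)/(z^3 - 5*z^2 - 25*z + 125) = (z^2 - 3*z - 4)/(z^2 - 25)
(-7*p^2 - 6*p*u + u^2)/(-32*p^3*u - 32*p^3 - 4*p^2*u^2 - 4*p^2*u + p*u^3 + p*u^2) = (7*p^2 + 6*p*u - u^2)/(p*(32*p^2*u + 32*p^2 + 4*p*u^2 + 4*p*u - u^3 - u^2))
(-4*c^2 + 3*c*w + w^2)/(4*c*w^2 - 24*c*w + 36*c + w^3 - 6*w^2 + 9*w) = (-c + w)/(w^2 - 6*w + 9)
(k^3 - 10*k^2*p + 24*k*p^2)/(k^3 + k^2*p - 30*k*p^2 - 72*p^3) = k*(k - 4*p)/(k^2 + 7*k*p + 12*p^2)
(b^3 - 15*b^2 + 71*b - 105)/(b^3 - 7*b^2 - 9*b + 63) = (b - 5)/(b + 3)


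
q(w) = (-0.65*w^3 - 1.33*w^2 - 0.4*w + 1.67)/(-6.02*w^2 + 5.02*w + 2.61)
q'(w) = (12.04*w - 5.02)*(-0.65*w^3 - 1.33*w^2 - 0.4*w + 1.67)/(-6.02*w^2 + 5.02*w + 2.61)^2 + (-1.95*w^2 - 2.66*w - 0.4)/(-6.02*w^2 + 5.02*w + 2.61)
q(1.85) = 0.89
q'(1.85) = -0.38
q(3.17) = 0.80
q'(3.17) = 0.04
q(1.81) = 0.91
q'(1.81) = -0.45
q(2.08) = 0.83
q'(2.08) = -0.17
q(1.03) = -0.62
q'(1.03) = -7.02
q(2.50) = 0.79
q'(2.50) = -0.03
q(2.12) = 0.82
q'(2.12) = -0.15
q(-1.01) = -0.16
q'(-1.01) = -0.36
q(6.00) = 1.03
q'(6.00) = 0.10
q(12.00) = 1.64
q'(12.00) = 0.11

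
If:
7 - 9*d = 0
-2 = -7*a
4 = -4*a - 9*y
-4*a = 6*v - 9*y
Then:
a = 2/7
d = 7/9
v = -22/21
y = -4/7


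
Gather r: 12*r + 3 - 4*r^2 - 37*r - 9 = -4*r^2 - 25*r - 6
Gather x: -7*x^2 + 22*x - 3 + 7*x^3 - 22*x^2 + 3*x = 7*x^3 - 29*x^2 + 25*x - 3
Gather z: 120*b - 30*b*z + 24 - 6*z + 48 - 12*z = 120*b + z*(-30*b - 18) + 72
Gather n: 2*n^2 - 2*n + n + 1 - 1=2*n^2 - n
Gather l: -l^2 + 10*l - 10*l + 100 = 100 - l^2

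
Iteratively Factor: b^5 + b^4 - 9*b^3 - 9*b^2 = (b - 3)*(b^4 + 4*b^3 + 3*b^2) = (b - 3)*(b + 1)*(b^3 + 3*b^2) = b*(b - 3)*(b + 1)*(b^2 + 3*b) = b*(b - 3)*(b + 1)*(b + 3)*(b)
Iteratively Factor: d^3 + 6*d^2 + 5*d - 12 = (d + 4)*(d^2 + 2*d - 3) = (d + 3)*(d + 4)*(d - 1)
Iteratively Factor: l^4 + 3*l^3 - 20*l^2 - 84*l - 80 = (l - 5)*(l^3 + 8*l^2 + 20*l + 16) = (l - 5)*(l + 4)*(l^2 + 4*l + 4) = (l - 5)*(l + 2)*(l + 4)*(l + 2)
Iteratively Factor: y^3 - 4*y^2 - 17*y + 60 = (y + 4)*(y^2 - 8*y + 15) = (y - 3)*(y + 4)*(y - 5)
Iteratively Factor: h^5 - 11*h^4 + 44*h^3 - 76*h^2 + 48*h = (h - 2)*(h^4 - 9*h^3 + 26*h^2 - 24*h) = h*(h - 2)*(h^3 - 9*h^2 + 26*h - 24) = h*(h - 3)*(h - 2)*(h^2 - 6*h + 8) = h*(h - 3)*(h - 2)^2*(h - 4)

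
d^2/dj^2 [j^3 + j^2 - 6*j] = 6*j + 2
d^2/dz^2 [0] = 0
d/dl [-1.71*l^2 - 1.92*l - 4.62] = -3.42*l - 1.92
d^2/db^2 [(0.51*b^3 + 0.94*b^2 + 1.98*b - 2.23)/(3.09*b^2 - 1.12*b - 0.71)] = (7.105427357601e-15*b^5 - 2.1316282072803e-14*b^4 + 47.834046*b^3 - 112.94667*b^2 + 73.911582*b - 17.580702)/(29.503629*b^6 - 32.081616*b^5 - 8.709165*b^4 + 13.33808*b^3 + 2.001135*b^2 - 1.693776*b - 0.357911)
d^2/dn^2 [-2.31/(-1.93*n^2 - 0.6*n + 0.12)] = (-17.209038*n^2 - 5.34996*n + 2.31*(3.86*n + 0.6)*(7.72*n + 1.2) + 1.069992)/(1.93*n^2 + 0.6*n - 0.12)^3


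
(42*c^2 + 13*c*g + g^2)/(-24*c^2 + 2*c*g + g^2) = (-7*c - g)/(4*c - g)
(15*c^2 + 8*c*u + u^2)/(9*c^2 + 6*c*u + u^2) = (5*c + u)/(3*c + u)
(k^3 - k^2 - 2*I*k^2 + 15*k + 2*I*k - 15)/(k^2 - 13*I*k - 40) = (k^2 + k*(-1 + 3*I) - 3*I)/(k - 8*I)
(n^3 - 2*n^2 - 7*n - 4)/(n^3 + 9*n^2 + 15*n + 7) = (n - 4)/(n + 7)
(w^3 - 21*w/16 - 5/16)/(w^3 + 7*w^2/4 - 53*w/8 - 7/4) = (4*w^2 - w - 5)/(2*(2*w^2 + 3*w - 14))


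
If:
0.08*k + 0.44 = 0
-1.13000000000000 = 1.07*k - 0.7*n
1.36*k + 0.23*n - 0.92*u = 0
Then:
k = -5.50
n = -6.79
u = -9.83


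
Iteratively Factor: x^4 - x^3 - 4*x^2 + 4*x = (x)*(x^3 - x^2 - 4*x + 4) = x*(x + 2)*(x^2 - 3*x + 2) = x*(x - 1)*(x + 2)*(x - 2)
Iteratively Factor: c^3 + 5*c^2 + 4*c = (c + 4)*(c^2 + c) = c*(c + 4)*(c + 1)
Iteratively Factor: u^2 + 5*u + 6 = (u + 3)*(u + 2)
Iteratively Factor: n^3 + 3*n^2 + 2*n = (n + 1)*(n^2 + 2*n) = n*(n + 1)*(n + 2)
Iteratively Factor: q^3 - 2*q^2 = (q - 2)*(q^2) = q*(q - 2)*(q)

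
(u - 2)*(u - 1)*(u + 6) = u^3 + 3*u^2 - 16*u + 12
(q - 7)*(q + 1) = q^2 - 6*q - 7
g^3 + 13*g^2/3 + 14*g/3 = g*(g + 2)*(g + 7/3)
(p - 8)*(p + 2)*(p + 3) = p^3 - 3*p^2 - 34*p - 48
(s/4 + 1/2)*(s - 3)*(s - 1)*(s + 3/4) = s^4/4 - 5*s^3/16 - 13*s^2/8 + 9*s/16 + 9/8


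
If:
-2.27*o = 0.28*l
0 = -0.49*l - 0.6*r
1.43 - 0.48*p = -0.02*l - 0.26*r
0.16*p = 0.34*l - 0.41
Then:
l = 2.19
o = -0.27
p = 2.10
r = -1.79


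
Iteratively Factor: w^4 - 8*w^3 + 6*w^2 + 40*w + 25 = (w - 5)*(w^3 - 3*w^2 - 9*w - 5) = (w - 5)^2*(w^2 + 2*w + 1) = (w - 5)^2*(w + 1)*(w + 1)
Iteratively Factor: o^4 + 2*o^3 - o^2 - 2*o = (o + 1)*(o^3 + o^2 - 2*o) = (o - 1)*(o + 1)*(o^2 + 2*o) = (o - 1)*(o + 1)*(o + 2)*(o)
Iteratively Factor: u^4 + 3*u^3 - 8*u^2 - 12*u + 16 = (u - 1)*(u^3 + 4*u^2 - 4*u - 16) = (u - 1)*(u + 2)*(u^2 + 2*u - 8) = (u - 2)*(u - 1)*(u + 2)*(u + 4)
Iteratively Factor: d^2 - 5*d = (d)*(d - 5)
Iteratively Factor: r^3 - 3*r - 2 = (r - 2)*(r^2 + 2*r + 1) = (r - 2)*(r + 1)*(r + 1)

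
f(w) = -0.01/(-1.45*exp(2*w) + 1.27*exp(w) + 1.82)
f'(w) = -0.01*(2.9*exp(2*w) - 1.27*exp(w))/(-1.45*exp(2*w) + 1.27*exp(w) + 1.82)^2 = (0.0127 - 0.029*exp(w))*exp(w)/(-1.45*exp(2*w) + 1.27*exp(w) + 1.82)^2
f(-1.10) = -0.00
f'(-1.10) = 0.00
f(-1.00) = -0.00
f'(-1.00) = 0.00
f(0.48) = -0.12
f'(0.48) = -7.56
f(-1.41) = -0.00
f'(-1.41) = 0.00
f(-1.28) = -0.00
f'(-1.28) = 0.00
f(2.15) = 0.00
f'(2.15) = -0.00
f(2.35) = 0.00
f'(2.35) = -0.00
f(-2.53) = -0.01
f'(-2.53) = 0.00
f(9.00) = 0.00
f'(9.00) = 0.00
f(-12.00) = -0.00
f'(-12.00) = 0.00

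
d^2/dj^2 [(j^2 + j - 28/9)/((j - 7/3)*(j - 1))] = 2*(351*j^3 - 1323*j^2 + 1953*j - 1141)/(3*(27*j^6 - 270*j^5 + 1089*j^4 - 2260*j^3 + 2541*j^2 - 1470*j + 343))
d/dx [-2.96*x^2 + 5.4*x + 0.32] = 5.4 - 5.92*x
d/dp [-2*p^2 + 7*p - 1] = 7 - 4*p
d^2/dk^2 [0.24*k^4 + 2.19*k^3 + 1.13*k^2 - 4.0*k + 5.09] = 2.88*k^2 + 13.14*k + 2.26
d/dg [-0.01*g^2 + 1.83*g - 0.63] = 1.83 - 0.02*g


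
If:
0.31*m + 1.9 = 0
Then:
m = -6.13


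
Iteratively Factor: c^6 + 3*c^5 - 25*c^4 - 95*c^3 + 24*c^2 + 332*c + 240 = (c + 2)*(c^5 + c^4 - 27*c^3 - 41*c^2 + 106*c + 120) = (c + 2)*(c + 3)*(c^4 - 2*c^3 - 21*c^2 + 22*c + 40) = (c + 1)*(c + 2)*(c + 3)*(c^3 - 3*c^2 - 18*c + 40) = (c + 1)*(c + 2)*(c + 3)*(c + 4)*(c^2 - 7*c + 10) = (c - 5)*(c + 1)*(c + 2)*(c + 3)*(c + 4)*(c - 2)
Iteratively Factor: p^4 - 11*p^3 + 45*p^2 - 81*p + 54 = (p - 3)*(p^3 - 8*p^2 + 21*p - 18) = (p - 3)^2*(p^2 - 5*p + 6) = (p - 3)^2*(p - 2)*(p - 3)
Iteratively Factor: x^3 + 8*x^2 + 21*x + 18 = (x + 3)*(x^2 + 5*x + 6) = (x + 2)*(x + 3)*(x + 3)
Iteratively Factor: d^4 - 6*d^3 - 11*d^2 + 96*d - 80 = (d + 4)*(d^3 - 10*d^2 + 29*d - 20) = (d - 1)*(d + 4)*(d^2 - 9*d + 20) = (d - 4)*(d - 1)*(d + 4)*(d - 5)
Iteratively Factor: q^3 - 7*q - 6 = (q + 2)*(q^2 - 2*q - 3) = (q - 3)*(q + 2)*(q + 1)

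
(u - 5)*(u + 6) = u^2 + u - 30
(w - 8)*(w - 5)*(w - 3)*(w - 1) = w^4 - 17*w^3 + 95*w^2 - 199*w + 120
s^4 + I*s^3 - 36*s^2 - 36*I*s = s*(s - 6)*(s + 6)*(s + I)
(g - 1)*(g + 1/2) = g^2 - g/2 - 1/2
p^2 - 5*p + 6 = (p - 3)*(p - 2)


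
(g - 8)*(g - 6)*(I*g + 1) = I*g^3 + g^2 - 14*I*g^2 - 14*g + 48*I*g + 48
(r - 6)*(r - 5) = r^2 - 11*r + 30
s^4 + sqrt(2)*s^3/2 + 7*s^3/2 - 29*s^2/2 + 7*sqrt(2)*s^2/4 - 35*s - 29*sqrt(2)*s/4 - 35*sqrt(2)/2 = (s - 7/2)*(s + 2)*(s + 5)*(s + sqrt(2)/2)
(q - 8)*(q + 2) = q^2 - 6*q - 16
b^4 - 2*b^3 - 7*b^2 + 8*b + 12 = (b - 3)*(b - 2)*(b + 1)*(b + 2)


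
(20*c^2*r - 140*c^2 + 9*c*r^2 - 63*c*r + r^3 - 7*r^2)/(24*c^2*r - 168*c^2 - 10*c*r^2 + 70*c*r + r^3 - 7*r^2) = (20*c^2 + 9*c*r + r^2)/(24*c^2 - 10*c*r + r^2)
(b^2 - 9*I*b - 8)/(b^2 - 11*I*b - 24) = (b - I)/(b - 3*I)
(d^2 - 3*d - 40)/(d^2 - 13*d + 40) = (d + 5)/(d - 5)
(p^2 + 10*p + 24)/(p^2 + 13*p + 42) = (p + 4)/(p + 7)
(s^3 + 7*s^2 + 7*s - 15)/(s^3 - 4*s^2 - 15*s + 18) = (s + 5)/(s - 6)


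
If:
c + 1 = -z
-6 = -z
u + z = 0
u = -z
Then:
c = -7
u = -6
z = 6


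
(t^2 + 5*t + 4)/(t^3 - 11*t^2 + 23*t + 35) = (t + 4)/(t^2 - 12*t + 35)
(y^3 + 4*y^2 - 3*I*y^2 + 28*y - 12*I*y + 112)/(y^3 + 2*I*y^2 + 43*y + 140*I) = (y + 4)/(y + 5*I)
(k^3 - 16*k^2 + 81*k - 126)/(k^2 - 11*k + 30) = (k^2 - 10*k + 21)/(k - 5)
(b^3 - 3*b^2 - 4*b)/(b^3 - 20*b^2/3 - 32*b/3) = 3*(-b^2 + 3*b + 4)/(-3*b^2 + 20*b + 32)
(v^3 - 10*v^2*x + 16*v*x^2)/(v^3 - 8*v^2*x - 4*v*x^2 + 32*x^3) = v/(v + 2*x)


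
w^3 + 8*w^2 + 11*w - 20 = (w - 1)*(w + 4)*(w + 5)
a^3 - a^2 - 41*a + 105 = (a - 5)*(a - 3)*(a + 7)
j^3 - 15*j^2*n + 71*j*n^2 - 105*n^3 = (j - 7*n)*(j - 5*n)*(j - 3*n)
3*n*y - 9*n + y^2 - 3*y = (3*n + y)*(y - 3)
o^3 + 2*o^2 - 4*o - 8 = (o - 2)*(o + 2)^2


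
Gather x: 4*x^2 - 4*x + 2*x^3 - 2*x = 2*x^3 + 4*x^2 - 6*x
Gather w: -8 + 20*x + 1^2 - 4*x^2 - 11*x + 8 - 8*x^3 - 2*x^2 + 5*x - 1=-8*x^3 - 6*x^2 + 14*x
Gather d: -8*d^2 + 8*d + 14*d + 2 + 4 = -8*d^2 + 22*d + 6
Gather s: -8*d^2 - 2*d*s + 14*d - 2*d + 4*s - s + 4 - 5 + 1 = -8*d^2 + 12*d + s*(3 - 2*d)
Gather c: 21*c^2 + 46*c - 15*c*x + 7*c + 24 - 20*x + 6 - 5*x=21*c^2 + c*(53 - 15*x) - 25*x + 30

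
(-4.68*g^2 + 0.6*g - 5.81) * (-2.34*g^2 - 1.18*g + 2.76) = 10.9512*g^4 + 4.1184*g^3 - 0.0294000000000005*g^2 + 8.5118*g - 16.0356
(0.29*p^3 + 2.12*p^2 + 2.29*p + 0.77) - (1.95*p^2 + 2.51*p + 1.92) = 0.29*p^3 + 0.17*p^2 - 0.22*p - 1.15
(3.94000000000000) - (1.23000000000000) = 2.71000000000000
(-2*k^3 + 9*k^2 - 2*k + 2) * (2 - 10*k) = 20*k^4 - 94*k^3 + 38*k^2 - 24*k + 4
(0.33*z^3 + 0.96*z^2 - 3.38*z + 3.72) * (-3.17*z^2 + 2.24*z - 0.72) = -1.0461*z^5 - 2.304*z^4 + 12.6274*z^3 - 20.0548*z^2 + 10.7664*z - 2.6784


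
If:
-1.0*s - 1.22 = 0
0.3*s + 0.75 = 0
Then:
No Solution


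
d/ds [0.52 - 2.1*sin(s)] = -2.1*cos(s)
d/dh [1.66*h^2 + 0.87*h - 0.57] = 3.32*h + 0.87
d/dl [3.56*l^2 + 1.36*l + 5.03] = 7.12*l + 1.36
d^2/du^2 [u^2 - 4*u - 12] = 2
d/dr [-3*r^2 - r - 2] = -6*r - 1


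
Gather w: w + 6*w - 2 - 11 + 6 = 7*w - 7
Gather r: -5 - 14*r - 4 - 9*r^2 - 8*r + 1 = -9*r^2 - 22*r - 8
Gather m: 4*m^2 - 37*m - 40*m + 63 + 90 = 4*m^2 - 77*m + 153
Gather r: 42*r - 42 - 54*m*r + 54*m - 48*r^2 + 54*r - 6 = 54*m - 48*r^2 + r*(96 - 54*m) - 48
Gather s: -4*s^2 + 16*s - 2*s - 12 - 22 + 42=-4*s^2 + 14*s + 8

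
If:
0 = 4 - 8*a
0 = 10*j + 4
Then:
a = 1/2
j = -2/5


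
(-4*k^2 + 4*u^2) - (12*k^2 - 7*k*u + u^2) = -16*k^2 + 7*k*u + 3*u^2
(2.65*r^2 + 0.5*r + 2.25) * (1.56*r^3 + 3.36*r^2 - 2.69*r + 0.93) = 4.134*r^5 + 9.684*r^4 - 1.9385*r^3 + 8.6795*r^2 - 5.5875*r + 2.0925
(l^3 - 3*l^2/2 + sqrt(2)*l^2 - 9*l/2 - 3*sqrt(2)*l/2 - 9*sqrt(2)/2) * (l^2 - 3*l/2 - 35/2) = l^5 - 3*l^4 + sqrt(2)*l^4 - 79*l^3/4 - 3*sqrt(2)*l^3 - 79*sqrt(2)*l^2/4 + 33*l^2 + 33*sqrt(2)*l + 315*l/4 + 315*sqrt(2)/4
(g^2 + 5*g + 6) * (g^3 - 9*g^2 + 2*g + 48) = g^5 - 4*g^4 - 37*g^3 + 4*g^2 + 252*g + 288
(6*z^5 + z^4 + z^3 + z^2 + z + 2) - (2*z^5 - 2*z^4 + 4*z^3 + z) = 4*z^5 + 3*z^4 - 3*z^3 + z^2 + 2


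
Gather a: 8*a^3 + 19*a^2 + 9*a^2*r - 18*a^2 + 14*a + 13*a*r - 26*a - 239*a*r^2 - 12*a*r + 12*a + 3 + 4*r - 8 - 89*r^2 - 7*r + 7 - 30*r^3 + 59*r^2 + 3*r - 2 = 8*a^3 + a^2*(9*r + 1) + a*(-239*r^2 + r) - 30*r^3 - 30*r^2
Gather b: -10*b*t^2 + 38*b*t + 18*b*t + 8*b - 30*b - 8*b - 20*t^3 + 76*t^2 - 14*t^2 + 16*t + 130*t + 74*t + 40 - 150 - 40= b*(-10*t^2 + 56*t - 30) - 20*t^3 + 62*t^2 + 220*t - 150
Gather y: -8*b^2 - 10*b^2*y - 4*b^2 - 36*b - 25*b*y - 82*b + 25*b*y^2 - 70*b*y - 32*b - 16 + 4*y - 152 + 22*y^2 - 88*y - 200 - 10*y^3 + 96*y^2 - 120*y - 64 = -12*b^2 - 150*b - 10*y^3 + y^2*(25*b + 118) + y*(-10*b^2 - 95*b - 204) - 432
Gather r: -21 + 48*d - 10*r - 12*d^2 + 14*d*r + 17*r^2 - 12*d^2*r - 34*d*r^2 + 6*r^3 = -12*d^2 + 48*d + 6*r^3 + r^2*(17 - 34*d) + r*(-12*d^2 + 14*d - 10) - 21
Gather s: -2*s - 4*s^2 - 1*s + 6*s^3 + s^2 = 6*s^3 - 3*s^2 - 3*s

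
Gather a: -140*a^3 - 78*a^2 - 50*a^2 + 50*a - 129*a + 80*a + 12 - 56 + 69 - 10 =-140*a^3 - 128*a^2 + a + 15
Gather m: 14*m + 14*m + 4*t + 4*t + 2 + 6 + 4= 28*m + 8*t + 12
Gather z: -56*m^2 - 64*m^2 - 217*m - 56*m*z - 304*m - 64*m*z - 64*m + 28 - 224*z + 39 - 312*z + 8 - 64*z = -120*m^2 - 585*m + z*(-120*m - 600) + 75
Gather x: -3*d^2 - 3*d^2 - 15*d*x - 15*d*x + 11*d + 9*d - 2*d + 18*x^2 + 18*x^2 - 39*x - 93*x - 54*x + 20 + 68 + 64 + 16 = -6*d^2 + 18*d + 36*x^2 + x*(-30*d - 186) + 168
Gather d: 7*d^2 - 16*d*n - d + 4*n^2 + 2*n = 7*d^2 + d*(-16*n - 1) + 4*n^2 + 2*n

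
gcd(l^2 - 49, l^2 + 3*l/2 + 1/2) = 1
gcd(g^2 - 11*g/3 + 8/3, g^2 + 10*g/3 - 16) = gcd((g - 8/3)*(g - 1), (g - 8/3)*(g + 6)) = g - 8/3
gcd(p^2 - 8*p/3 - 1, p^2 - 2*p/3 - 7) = p - 3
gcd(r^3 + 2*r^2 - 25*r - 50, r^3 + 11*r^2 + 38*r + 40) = r^2 + 7*r + 10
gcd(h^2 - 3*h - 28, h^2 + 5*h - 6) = 1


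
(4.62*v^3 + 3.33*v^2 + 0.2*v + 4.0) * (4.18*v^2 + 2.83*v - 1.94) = 19.3116*v^5 + 26.994*v^4 + 1.2971*v^3 + 10.8258*v^2 + 10.932*v - 7.76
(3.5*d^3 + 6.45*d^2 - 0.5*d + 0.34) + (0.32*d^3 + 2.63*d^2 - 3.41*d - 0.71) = 3.82*d^3 + 9.08*d^2 - 3.91*d - 0.37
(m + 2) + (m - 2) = 2*m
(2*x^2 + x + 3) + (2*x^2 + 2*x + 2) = 4*x^2 + 3*x + 5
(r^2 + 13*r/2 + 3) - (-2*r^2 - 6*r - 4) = 3*r^2 + 25*r/2 + 7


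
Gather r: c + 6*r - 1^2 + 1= c + 6*r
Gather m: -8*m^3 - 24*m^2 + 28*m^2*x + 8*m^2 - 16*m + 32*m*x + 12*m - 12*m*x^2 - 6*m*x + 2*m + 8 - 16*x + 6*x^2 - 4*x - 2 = -8*m^3 + m^2*(28*x - 16) + m*(-12*x^2 + 26*x - 2) + 6*x^2 - 20*x + 6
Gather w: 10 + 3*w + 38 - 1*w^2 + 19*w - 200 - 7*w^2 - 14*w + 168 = -8*w^2 + 8*w + 16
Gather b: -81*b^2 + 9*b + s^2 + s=-81*b^2 + 9*b + s^2 + s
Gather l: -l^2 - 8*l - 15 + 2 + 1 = -l^2 - 8*l - 12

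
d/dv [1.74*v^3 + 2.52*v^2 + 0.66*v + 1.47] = 5.22*v^2 + 5.04*v + 0.66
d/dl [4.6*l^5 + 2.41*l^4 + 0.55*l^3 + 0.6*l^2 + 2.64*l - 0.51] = 23.0*l^4 + 9.64*l^3 + 1.65*l^2 + 1.2*l + 2.64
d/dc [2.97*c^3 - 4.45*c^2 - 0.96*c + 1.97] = 8.91*c^2 - 8.9*c - 0.96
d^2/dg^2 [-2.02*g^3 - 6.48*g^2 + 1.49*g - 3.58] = -12.12*g - 12.96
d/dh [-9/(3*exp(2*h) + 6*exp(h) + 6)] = 6*(exp(h) + 1)*exp(h)/(exp(2*h) + 2*exp(h) + 2)^2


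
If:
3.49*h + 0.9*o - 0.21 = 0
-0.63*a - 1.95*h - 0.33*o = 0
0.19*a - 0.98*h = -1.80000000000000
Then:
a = -1.72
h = 1.50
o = -5.59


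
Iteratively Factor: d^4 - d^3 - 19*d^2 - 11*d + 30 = (d - 1)*(d^3 - 19*d - 30) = (d - 1)*(d + 2)*(d^2 - 2*d - 15) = (d - 1)*(d + 2)*(d + 3)*(d - 5)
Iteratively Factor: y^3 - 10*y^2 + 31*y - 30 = (y - 2)*(y^2 - 8*y + 15) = (y - 5)*(y - 2)*(y - 3)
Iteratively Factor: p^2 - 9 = (p - 3)*(p + 3)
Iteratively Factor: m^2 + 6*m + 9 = (m + 3)*(m + 3)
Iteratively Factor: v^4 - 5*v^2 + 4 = (v + 2)*(v^3 - 2*v^2 - v + 2) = (v + 1)*(v + 2)*(v^2 - 3*v + 2) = (v - 2)*(v + 1)*(v + 2)*(v - 1)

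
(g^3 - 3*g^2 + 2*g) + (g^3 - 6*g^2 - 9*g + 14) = 2*g^3 - 9*g^2 - 7*g + 14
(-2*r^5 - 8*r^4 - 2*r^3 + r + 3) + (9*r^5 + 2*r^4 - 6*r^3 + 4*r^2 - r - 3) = 7*r^5 - 6*r^4 - 8*r^3 + 4*r^2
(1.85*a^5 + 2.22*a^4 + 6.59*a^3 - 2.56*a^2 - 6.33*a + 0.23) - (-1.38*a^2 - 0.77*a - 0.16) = 1.85*a^5 + 2.22*a^4 + 6.59*a^3 - 1.18*a^2 - 5.56*a + 0.39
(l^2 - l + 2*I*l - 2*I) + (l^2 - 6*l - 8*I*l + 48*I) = 2*l^2 - 7*l - 6*I*l + 46*I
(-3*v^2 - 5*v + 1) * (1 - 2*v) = 6*v^3 + 7*v^2 - 7*v + 1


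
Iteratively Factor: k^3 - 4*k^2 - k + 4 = (k - 1)*(k^2 - 3*k - 4) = (k - 1)*(k + 1)*(k - 4)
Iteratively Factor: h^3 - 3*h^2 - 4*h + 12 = (h - 2)*(h^2 - h - 6) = (h - 2)*(h + 2)*(h - 3)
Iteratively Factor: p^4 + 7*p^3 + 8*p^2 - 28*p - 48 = (p + 4)*(p^3 + 3*p^2 - 4*p - 12) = (p + 2)*(p + 4)*(p^2 + p - 6) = (p - 2)*(p + 2)*(p + 4)*(p + 3)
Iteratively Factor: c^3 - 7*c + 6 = (c - 1)*(c^2 + c - 6) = (c - 2)*(c - 1)*(c + 3)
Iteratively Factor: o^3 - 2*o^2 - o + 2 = (o + 1)*(o^2 - 3*o + 2) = (o - 1)*(o + 1)*(o - 2)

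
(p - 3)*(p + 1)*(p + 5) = p^3 + 3*p^2 - 13*p - 15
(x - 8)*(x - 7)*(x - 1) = x^3 - 16*x^2 + 71*x - 56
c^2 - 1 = (c - 1)*(c + 1)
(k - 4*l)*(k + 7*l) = k^2 + 3*k*l - 28*l^2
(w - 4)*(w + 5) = w^2 + w - 20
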